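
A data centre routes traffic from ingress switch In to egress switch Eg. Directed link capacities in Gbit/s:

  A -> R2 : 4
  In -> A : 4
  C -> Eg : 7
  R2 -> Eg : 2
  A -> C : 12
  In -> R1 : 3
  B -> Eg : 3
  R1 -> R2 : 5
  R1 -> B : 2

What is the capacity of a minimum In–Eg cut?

7

Augment In→R1→B→Eg: bottleneck 2, flow now 2.
Augment In→R1→R2→Eg: bottleneck 1, flow now 3.
Augment In→A→C→Eg: bottleneck 4, flow now 7.
No augmenting path remains; maximum flow = 7.
By max-flow min-cut, the minimum cut capacity equals the max flow.
In the residual graph, reachable from In: {In}.
Min-cut edges: In→R1 (3), In→A (4); capacity 3 + 4 = 7.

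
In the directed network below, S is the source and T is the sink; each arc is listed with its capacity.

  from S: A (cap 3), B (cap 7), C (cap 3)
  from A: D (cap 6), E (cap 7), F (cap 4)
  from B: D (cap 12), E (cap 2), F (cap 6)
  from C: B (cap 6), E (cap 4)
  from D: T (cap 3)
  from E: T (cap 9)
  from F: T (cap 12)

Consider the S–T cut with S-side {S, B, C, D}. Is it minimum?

Given cut capacity: 3 + 2 + 6 + 4 + 3 = 18.
Augment S→A→D→T: bottleneck 3, flow now 3.
Augment S→B→E→T: bottleneck 2, flow now 5.
Augment S→B→F→T: bottleneck 5, flow now 10.
Augment S→C→E→T: bottleneck 3, flow now 13.
No augmenting path remains; maximum flow = 13.
In the residual graph, reachable from S: {S}.
Min-cut edges: S→A (3), S→B (7), S→C (3); capacity 3 + 7 + 3 = 13.
Cut capacity 18 exceeds the max flow 13, so it is not minimum.

No — its capacity is 18, but the minimum cut has capacity 13.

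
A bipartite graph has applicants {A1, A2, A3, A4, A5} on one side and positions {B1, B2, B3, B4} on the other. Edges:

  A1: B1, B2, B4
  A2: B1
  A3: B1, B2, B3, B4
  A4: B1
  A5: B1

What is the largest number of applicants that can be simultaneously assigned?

Unit-capacity flow: source→left, listed edges, right→sink; max matching = max flow.
Augmenting path A1→B1 (+1); matched 1.
Augmenting path A3→B2 (+1); matched 2.
Augmenting path A2→B1→A1→B4 (+1); matched 3.
No augmenting path remains; maximum matching = 3.
König certificate: {A1, A3, B1} is a vertex cover of size 3 (every listed pair touches it), so no matching can be larger.

3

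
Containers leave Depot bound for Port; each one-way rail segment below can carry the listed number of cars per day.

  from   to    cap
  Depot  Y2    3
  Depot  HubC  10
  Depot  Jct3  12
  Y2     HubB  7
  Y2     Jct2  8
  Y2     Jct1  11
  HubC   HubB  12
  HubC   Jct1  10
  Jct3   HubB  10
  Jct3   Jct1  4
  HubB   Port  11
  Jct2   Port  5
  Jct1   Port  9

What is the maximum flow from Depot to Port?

23

Augment Depot→Y2→HubB→Port: bottleneck 3, flow now 3.
Augment Depot→HubC→HubB→Port: bottleneck 8, flow now 11.
Augment Depot→HubC→Jct1→Port: bottleneck 2, flow now 13.
Augment Depot→Jct3→Jct1→Port: bottleneck 4, flow now 17.
Augment Depot→Jct3→HubB→Y2→Jct2→Port: bottleneck 3, flow now 20. (uses reverse residual edge)
Augment Depot→Jct3→HubB→HubC→Jct1→Port: bottleneck 3, flow now 23. (uses reverse residual edge)
No augmenting path remains; maximum flow = 23.
In the residual graph, reachable from Depot: {Depot, HubC, Jct3, HubB, Jct1}.
Min-cut edges: Depot→Y2 (3), HubB→Port (11), Jct1→Port (9); capacity 3 + 11 + 9 = 23.
This cut is saturated, so no flow can exceed 23.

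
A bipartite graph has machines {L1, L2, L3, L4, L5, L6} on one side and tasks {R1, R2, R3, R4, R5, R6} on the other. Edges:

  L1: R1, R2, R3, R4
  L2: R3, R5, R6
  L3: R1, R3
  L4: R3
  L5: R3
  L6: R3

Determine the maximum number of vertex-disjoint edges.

Unit-capacity flow: source→left, listed edges, right→sink; max matching = max flow.
Augmenting path L1→R1 (+1); matched 1.
Augmenting path L2→R3 (+1); matched 2.
Augmenting path L3→R1→L1→R2 (+1); matched 3.
Augmenting path L4→R3→L2→R5 (+1); matched 4.
No augmenting path remains; maximum matching = 4.
König certificate: {L1, L2, L3, R3} is a vertex cover of size 4 (every listed pair touches it), so no matching can be larger.

4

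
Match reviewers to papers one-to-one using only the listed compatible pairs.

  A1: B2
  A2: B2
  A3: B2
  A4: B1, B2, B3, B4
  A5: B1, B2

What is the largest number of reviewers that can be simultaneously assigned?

Unit-capacity flow: source→left, listed edges, right→sink; max matching = max flow.
Augmenting path A1→B2 (+1); matched 1.
Augmenting path A4→B1 (+1); matched 2.
Augmenting path A5→B1→A4→B3 (+1); matched 3.
No augmenting path remains; maximum matching = 3.
König certificate: {A4, A5, B2} is a vertex cover of size 3 (every listed pair touches it), so no matching can be larger.

3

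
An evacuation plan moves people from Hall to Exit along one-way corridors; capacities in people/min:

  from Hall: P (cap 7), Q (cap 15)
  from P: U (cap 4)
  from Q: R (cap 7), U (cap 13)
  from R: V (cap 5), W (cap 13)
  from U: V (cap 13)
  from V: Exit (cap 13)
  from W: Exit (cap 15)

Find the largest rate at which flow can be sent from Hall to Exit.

Augment Hall→P→U→V→Exit: bottleneck 4, flow now 4.
Augment Hall→Q→R→V→Exit: bottleneck 5, flow now 9.
Augment Hall→Q→R→W→Exit: bottleneck 2, flow now 11.
Augment Hall→Q→U→V→Exit: bottleneck 4, flow now 15.
Augment Hall→Q→U→V→R→W→Exit: bottleneck 4, flow now 19. (uses reverse residual edge)
No augmenting path remains; maximum flow = 19.
In the residual graph, reachable from Hall: {Hall, P}.
Min-cut edges: Hall→Q (15), P→U (4); capacity 15 + 4 = 19.
This cut is saturated, so no flow can exceed 19.

19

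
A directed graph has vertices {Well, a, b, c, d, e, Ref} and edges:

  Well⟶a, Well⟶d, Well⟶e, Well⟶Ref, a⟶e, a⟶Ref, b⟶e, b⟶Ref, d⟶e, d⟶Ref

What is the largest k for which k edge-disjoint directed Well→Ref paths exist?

Assign every edge capacity 1; by Menger, the answer equals the max flow.
Path Well→Ref (+1); total 1.
Path Well→a→Ref (+1); total 2.
Path Well→d→Ref (+1); total 3.
No residual Well→Ref path; max flow = 3.
Certifying cut of size 3: {Well→Ref, Well→a, Well→d}.

3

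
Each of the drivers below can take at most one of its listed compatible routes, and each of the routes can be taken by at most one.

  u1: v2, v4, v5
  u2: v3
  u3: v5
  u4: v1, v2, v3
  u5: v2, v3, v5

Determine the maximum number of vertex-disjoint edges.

5

Unit-capacity flow: source→left, listed edges, right→sink; max matching = max flow.
Augmenting path u1→v2 (+1); matched 1.
Augmenting path u2→v3 (+1); matched 2.
Augmenting path u3→v5 (+1); matched 3.
Augmenting path u4→v1 (+1); matched 4.
Augmenting path u5→v2→u1→v4 (+1); matched 5.
No augmenting path remains; maximum matching = 5.
König certificate: {u1, u2, u3, u4, u5} is a vertex cover of size 5 (every listed pair touches it), so no matching can be larger.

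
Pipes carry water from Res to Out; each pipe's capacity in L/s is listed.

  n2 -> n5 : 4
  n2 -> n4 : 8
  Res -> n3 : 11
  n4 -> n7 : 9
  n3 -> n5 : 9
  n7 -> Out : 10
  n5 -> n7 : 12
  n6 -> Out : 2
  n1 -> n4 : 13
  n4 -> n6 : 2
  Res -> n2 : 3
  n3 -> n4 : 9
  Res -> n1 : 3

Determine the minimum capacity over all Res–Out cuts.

Augment Res→n1→n4→n6→Out: bottleneck 2, flow now 2.
Augment Res→n1→n4→n7→Out: bottleneck 1, flow now 3.
Augment Res→n2→n4→n7→Out: bottleneck 3, flow now 6.
Augment Res→n3→n4→n7→Out: bottleneck 5, flow now 11.
Augment Res→n3→n5→n7→Out: bottleneck 1, flow now 12.
No augmenting path remains; maximum flow = 12.
By max-flow min-cut, the minimum cut capacity equals the max flow.
In the residual graph, reachable from Res: {Res, n1, n2, n3, n4, n5, n7}.
Min-cut edges: n4→n6 (2), n7→Out (10); capacity 2 + 10 = 12.

12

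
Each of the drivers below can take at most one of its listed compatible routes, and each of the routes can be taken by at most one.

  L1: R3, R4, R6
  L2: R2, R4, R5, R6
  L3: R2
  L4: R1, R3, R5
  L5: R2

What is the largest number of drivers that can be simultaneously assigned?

Unit-capacity flow: source→left, listed edges, right→sink; max matching = max flow.
Augmenting path L1→R3 (+1); matched 1.
Augmenting path L2→R2 (+1); matched 2.
Augmenting path L4→R1 (+1); matched 3.
Augmenting path L3→R2→L2→R4 (+1); matched 4.
No augmenting path remains; maximum matching = 4.
König certificate: {L1, L2, L4, R2} is a vertex cover of size 4 (every listed pair touches it), so no matching can be larger.

4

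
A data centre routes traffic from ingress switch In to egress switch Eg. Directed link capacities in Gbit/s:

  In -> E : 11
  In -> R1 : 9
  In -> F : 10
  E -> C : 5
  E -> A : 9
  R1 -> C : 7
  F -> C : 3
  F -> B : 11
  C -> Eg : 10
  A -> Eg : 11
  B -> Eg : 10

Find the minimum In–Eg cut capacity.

28

Augment In→E→C→Eg: bottleneck 5, flow now 5.
Augment In→E→A→Eg: bottleneck 6, flow now 11.
Augment In→R1→C→Eg: bottleneck 5, flow now 16.
Augment In→F→B→Eg: bottleneck 10, flow now 26.
Augment In→R1→C→E→A→Eg: bottleneck 2, flow now 28. (uses reverse residual edge)
No augmenting path remains; maximum flow = 28.
By max-flow min-cut, the minimum cut capacity equals the max flow.
In the residual graph, reachable from In: {In, R1}.
Min-cut edges: In→E (11), In→F (10), R1→C (7); capacity 11 + 10 + 7 = 28.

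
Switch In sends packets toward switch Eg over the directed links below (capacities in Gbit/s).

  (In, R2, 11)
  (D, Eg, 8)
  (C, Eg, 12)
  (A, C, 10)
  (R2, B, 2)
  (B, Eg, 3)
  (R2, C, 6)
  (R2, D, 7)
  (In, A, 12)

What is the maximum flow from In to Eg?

Augment In→A→C→Eg: bottleneck 10, flow now 10.
Augment In→R2→B→Eg: bottleneck 2, flow now 12.
Augment In→R2→C→Eg: bottleneck 2, flow now 14.
Augment In→R2→D→Eg: bottleneck 7, flow now 21.
No augmenting path remains; maximum flow = 21.
In the residual graph, reachable from In: {In, A}.
Min-cut edges: In→R2 (11), A→C (10); capacity 11 + 10 = 21.
This cut is saturated, so no flow can exceed 21.

21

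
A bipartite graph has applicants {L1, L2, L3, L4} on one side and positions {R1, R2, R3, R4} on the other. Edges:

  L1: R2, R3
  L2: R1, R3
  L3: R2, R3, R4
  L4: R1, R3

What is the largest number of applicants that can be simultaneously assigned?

Unit-capacity flow: source→left, listed edges, right→sink; max matching = max flow.
Augmenting path L1→R2 (+1); matched 1.
Augmenting path L2→R1 (+1); matched 2.
Augmenting path L3→R3 (+1); matched 3.
Augmenting path L4→R3→L3→R4 (+1); matched 4.
No augmenting path remains; maximum matching = 4.
König certificate: {L1, L2, L3, L4} is a vertex cover of size 4 (every listed pair touches it), so no matching can be larger.

4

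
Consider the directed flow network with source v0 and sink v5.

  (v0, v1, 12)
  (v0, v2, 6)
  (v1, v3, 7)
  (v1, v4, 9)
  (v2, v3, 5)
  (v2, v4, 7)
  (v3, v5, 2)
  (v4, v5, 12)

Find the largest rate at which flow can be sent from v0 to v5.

14

Augment v0→v1→v3→v5: bottleneck 2, flow now 2.
Augment v0→v1→v4→v5: bottleneck 9, flow now 11.
Augment v0→v2→v4→v5: bottleneck 3, flow now 14.
No augmenting path remains; maximum flow = 14.
In the residual graph, reachable from v0: {v0, v1, v2, v3, v4}.
Min-cut edges: v3→v5 (2), v4→v5 (12); capacity 2 + 12 = 14.
This cut is saturated, so no flow can exceed 14.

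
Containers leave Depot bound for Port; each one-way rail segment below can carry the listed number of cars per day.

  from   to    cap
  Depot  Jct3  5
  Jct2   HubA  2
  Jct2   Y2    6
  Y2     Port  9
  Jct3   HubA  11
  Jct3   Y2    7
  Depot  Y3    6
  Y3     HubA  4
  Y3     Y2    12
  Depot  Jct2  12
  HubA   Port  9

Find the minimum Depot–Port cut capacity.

18

Augment Depot→Y3→Y2→Port: bottleneck 6, flow now 6.
Augment Depot→Jct2→Y2→Port: bottleneck 3, flow now 9.
Augment Depot→Jct2→HubA→Port: bottleneck 2, flow now 11.
Augment Depot→Jct3→HubA→Port: bottleneck 5, flow now 16.
Augment Depot→Jct2→Y2→Y3→HubA→Port: bottleneck 2, flow now 18. (uses reverse residual edge)
No augmenting path remains; maximum flow = 18.
By max-flow min-cut, the minimum cut capacity equals the max flow.
In the residual graph, reachable from Depot: {Depot, Y3, Jct2, Jct3, Y2, HubA}.
Min-cut edges: Y2→Port (9), HubA→Port (9); capacity 9 + 9 = 18.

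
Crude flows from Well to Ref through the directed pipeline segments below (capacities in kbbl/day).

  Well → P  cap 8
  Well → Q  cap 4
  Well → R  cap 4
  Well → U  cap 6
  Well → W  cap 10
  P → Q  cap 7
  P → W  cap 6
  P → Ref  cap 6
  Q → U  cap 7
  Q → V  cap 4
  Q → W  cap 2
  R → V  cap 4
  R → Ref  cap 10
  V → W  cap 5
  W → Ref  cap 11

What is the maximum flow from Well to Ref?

Augment Well→P→Ref: bottleneck 6, flow now 6.
Augment Well→R→Ref: bottleneck 4, flow now 10.
Augment Well→W→Ref: bottleneck 10, flow now 20.
Augment Well→P→W→Ref: bottleneck 1, flow now 21.
No augmenting path remains; maximum flow = 21.
In the residual graph, reachable from Well: {Well, P, Q, U, V, W}.
Min-cut edges: Well→R (4), P→Ref (6), W→Ref (11); capacity 4 + 6 + 11 = 21.
This cut is saturated, so no flow can exceed 21.

21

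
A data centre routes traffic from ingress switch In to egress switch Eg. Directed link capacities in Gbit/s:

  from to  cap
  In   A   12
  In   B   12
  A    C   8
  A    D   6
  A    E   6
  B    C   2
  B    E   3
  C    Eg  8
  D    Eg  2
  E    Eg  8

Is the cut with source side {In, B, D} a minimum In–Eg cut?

No — its capacity is 19, but the minimum cut has capacity 17.

Given cut capacity: 12 + 2 + 3 + 2 = 19.
Augment In→A→C→Eg: bottleneck 8, flow now 8.
Augment In→A→D→Eg: bottleneck 2, flow now 10.
Augment In→A→E→Eg: bottleneck 2, flow now 12.
Augment In→B→E→Eg: bottleneck 3, flow now 15.
Augment In→B→C→A→E→Eg: bottleneck 2, flow now 17. (uses reverse residual edge)
No augmenting path remains; maximum flow = 17.
In the residual graph, reachable from In: {In, B}.
Min-cut edges: In→A (12), B→C (2), B→E (3); capacity 12 + 2 + 3 = 17.
Cut capacity 19 exceeds the max flow 17, so it is not minimum.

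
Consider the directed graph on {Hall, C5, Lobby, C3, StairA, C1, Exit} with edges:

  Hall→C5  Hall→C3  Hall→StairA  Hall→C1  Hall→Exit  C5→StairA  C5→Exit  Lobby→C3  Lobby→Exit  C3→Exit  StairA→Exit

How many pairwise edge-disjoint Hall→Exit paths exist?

Assign every edge capacity 1; by Menger, the answer equals the max flow.
Path Hall→Exit (+1); total 1.
Path Hall→C5→Exit (+1); total 2.
Path Hall→C3→Exit (+1); total 3.
Path Hall→StairA→Exit (+1); total 4.
No residual Hall→Exit path; max flow = 4.
Certifying cut of size 4: {Hall→C3, Hall→C5, Hall→Exit, Hall→StairA}.

4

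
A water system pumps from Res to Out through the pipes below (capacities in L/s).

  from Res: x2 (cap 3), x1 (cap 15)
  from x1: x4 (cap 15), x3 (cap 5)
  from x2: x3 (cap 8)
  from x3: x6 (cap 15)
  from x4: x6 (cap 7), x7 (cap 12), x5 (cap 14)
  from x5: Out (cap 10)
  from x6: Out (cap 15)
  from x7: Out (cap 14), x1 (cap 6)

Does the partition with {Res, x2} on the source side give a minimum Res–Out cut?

No — its capacity is 23, but the minimum cut has capacity 18.

Given cut capacity: 15 + 8 = 23.
Augment Res→x1→x3→x6→Out: bottleneck 5, flow now 5.
Augment Res→x1→x4→x5→Out: bottleneck 10, flow now 15.
Augment Res→x2→x3→x6→Out: bottleneck 3, flow now 18.
No augmenting path remains; maximum flow = 18.
In the residual graph, reachable from Res: {Res}.
Min-cut edges: Res→x1 (15), Res→x2 (3); capacity 15 + 3 = 18.
Cut capacity 23 exceeds the max flow 18, so it is not minimum.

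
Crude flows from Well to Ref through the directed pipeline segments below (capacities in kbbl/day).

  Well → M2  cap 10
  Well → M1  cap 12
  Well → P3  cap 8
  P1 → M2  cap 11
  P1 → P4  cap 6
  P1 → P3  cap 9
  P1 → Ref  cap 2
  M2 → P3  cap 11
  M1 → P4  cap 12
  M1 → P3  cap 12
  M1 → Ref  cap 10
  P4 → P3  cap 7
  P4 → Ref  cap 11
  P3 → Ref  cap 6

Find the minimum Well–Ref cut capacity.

18

Augment Well→M1→Ref: bottleneck 10, flow now 10.
Augment Well→P3→Ref: bottleneck 6, flow now 16.
Augment Well→M1→P4→Ref: bottleneck 2, flow now 18.
No augmenting path remains; maximum flow = 18.
By max-flow min-cut, the minimum cut capacity equals the max flow.
In the residual graph, reachable from Well: {Well, M2, P3}.
Min-cut edges: Well→M1 (12), P3→Ref (6); capacity 12 + 6 = 18.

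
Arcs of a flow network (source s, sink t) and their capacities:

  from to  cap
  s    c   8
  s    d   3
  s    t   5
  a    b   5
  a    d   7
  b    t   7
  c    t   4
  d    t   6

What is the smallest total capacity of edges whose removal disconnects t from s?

12

Augment s→t: bottleneck 5, flow now 5.
Augment s→c→t: bottleneck 4, flow now 9.
Augment s→d→t: bottleneck 3, flow now 12.
No augmenting path remains; maximum flow = 12.
By max-flow min-cut, the minimum cut capacity equals the max flow.
In the residual graph, reachable from s: {s, c}.
Min-cut edges: s→d (3), s→t (5), c→t (4); capacity 3 + 5 + 4 = 12.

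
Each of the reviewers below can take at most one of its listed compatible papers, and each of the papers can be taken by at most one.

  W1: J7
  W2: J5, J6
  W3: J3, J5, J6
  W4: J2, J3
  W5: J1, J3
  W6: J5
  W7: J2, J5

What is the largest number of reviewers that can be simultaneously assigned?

Unit-capacity flow: source→left, listed edges, right→sink; max matching = max flow.
Augmenting path W1→J7 (+1); matched 1.
Augmenting path W2→J5 (+1); matched 2.
Augmenting path W3→J3 (+1); matched 3.
Augmenting path W4→J2 (+1); matched 4.
Augmenting path W5→J1 (+1); matched 5.
Augmenting path W6→J5→W2→J6 (+1); matched 6.
No augmenting path remains; maximum matching = 6.
König certificate: {W1, W5, J2, J3, J5, J6} is a vertex cover of size 6 (every listed pair touches it), so no matching can be larger.

6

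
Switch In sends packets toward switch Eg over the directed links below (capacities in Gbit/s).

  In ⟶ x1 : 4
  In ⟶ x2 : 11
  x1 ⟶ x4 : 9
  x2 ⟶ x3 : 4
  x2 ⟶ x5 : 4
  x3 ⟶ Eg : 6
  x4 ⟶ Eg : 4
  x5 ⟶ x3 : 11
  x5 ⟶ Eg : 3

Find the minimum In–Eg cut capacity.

Augment In→x1→x4→Eg: bottleneck 4, flow now 4.
Augment In→x2→x3→Eg: bottleneck 4, flow now 8.
Augment In→x2→x5→Eg: bottleneck 3, flow now 11.
Augment In→x2→x5→x3→Eg: bottleneck 1, flow now 12.
No augmenting path remains; maximum flow = 12.
By max-flow min-cut, the minimum cut capacity equals the max flow.
In the residual graph, reachable from In: {In, x2}.
Min-cut edges: In→x1 (4), x2→x3 (4), x2→x5 (4); capacity 4 + 4 + 4 = 12.

12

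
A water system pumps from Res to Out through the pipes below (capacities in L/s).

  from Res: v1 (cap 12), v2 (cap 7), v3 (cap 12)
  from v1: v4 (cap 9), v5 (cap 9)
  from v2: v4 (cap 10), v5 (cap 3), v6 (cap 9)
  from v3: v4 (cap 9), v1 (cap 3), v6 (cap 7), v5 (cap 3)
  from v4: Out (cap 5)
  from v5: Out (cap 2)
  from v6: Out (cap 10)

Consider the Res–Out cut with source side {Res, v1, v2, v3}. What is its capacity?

59

Edges leaving {Res, v1, v2, v3}: v1→v4 (9), v1→v5 (9), v2→v4 (10), v2→v5 (3), v2→v6 (9), v3→v4 (9), v3→v5 (3), v3→v6 (7).
Cut capacity = 9 + 9 + 10 + 3 + 9 + 9 + 3 + 7 = 59.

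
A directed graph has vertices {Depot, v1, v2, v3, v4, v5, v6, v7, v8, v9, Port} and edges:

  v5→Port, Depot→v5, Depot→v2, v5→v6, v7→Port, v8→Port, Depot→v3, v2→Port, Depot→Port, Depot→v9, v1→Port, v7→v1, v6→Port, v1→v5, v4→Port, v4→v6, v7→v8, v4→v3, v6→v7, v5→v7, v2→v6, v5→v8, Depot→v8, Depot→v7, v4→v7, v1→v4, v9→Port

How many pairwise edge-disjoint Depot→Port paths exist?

6

Assign every edge capacity 1; by Menger, the answer equals the max flow.
Path Depot→Port (+1); total 1.
Path Depot→v2→Port (+1); total 2.
Path Depot→v5→Port (+1); total 3.
Path Depot→v7→Port (+1); total 4.
Path Depot→v8→Port (+1); total 5.
Path Depot→v9→Port (+1); total 6.
No residual Depot→Port path; max flow = 6.
Certifying cut of size 6: {Depot→Port, Depot→v2, Depot→v5, Depot→v7, Depot→v8, Depot→v9}.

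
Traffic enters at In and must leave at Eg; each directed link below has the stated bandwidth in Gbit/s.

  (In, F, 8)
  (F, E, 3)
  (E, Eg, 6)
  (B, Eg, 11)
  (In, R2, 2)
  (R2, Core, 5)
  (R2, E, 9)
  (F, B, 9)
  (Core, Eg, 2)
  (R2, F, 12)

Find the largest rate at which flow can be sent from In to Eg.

Augment In→F→E→Eg: bottleneck 3, flow now 3.
Augment In→F→B→Eg: bottleneck 5, flow now 8.
Augment In→R2→E→Eg: bottleneck 2, flow now 10.
No augmenting path remains; maximum flow = 10.
In the residual graph, reachable from In: {In}.
Min-cut edges: In→F (8), In→R2 (2); capacity 8 + 2 = 10.
This cut is saturated, so no flow can exceed 10.

10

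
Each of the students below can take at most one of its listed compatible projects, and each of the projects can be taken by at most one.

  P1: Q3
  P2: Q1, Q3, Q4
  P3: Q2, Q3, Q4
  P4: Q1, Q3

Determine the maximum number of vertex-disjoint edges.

4

Unit-capacity flow: source→left, listed edges, right→sink; max matching = max flow.
Augmenting path P1→Q3 (+1); matched 1.
Augmenting path P2→Q1 (+1); matched 2.
Augmenting path P3→Q2 (+1); matched 3.
Augmenting path P4→Q1→P2→Q4 (+1); matched 4.
No augmenting path remains; maximum matching = 4.
König certificate: {P1, P2, P3, P4} is a vertex cover of size 4 (every listed pair touches it), so no matching can be larger.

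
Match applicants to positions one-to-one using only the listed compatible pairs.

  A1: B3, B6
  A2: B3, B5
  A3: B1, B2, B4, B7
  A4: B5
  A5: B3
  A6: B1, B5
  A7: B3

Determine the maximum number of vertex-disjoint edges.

Unit-capacity flow: source→left, listed edges, right→sink; max matching = max flow.
Augmenting path A1→B3 (+1); matched 1.
Augmenting path A2→B5 (+1); matched 2.
Augmenting path A3→B1 (+1); matched 3.
Augmenting path A5→B3→A1→B6 (+1); matched 4.
Augmenting path A6→B1→A3→B2 (+1); matched 5.
No augmenting path remains; maximum matching = 5.
König certificate: {A1, A3, A6, B3, B5} is a vertex cover of size 5 (every listed pair touches it), so no matching can be larger.

5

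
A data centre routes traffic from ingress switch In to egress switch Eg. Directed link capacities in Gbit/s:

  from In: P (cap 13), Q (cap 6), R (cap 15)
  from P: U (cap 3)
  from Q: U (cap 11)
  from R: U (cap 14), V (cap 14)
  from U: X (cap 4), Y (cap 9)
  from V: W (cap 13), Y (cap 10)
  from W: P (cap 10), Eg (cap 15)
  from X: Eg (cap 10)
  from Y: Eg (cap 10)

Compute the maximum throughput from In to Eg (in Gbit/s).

Augment In→P→U→X→Eg: bottleneck 3, flow now 3.
Augment In→Q→U→X→Eg: bottleneck 1, flow now 4.
Augment In→Q→U→Y→Eg: bottleneck 5, flow now 9.
Augment In→R→U→Y→Eg: bottleneck 4, flow now 13.
Augment In→R→V→W→Eg: bottleneck 11, flow now 24.
No augmenting path remains; maximum flow = 24.
In the residual graph, reachable from In: {In, P}.
Min-cut edges: In→Q (6), In→R (15), P→U (3); capacity 6 + 15 + 3 = 24.
This cut is saturated, so no flow can exceed 24.

24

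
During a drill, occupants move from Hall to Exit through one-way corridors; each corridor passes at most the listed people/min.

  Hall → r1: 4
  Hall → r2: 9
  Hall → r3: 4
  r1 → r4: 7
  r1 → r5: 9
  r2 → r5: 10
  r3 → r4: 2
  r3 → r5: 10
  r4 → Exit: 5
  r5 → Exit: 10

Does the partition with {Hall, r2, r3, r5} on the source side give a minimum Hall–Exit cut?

Given cut capacity: 4 + 2 + 10 = 16.
Augment Hall→r1→r4→Exit: bottleneck 4, flow now 4.
Augment Hall→r2→r5→Exit: bottleneck 9, flow now 13.
Augment Hall→r3→r4→Exit: bottleneck 1, flow now 14.
Augment Hall→r3→r5→Exit: bottleneck 1, flow now 15.
No augmenting path remains; maximum flow = 15.
In the residual graph, reachable from Hall: {Hall, r1, r2, r3, r4, r5}.
Min-cut edges: r4→Exit (5), r5→Exit (10); capacity 5 + 10 = 15.
Cut capacity 16 exceeds the max flow 15, so it is not minimum.

No — its capacity is 16, but the minimum cut has capacity 15.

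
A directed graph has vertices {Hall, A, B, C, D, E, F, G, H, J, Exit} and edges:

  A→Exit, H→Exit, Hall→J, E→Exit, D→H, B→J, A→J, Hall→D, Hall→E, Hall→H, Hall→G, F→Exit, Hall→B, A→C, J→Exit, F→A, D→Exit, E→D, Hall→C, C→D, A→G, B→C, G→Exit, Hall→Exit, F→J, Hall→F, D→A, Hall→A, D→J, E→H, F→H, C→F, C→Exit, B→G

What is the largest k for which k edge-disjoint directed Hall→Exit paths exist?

Assign every edge capacity 1; by Menger, the answer equals the max flow.
Path Hall→Exit (+1); total 1.
Path Hall→A→Exit (+1); total 2.
Path Hall→C→Exit (+1); total 3.
Path Hall→D→Exit (+1); total 4.
Path Hall→E→Exit (+1); total 5.
Path Hall→F→Exit (+1); total 6.
Path Hall→G→Exit (+1); total 7.
Path Hall→H→Exit (+1); total 8.
Path Hall→J→Exit (+1); total 9.
No residual Hall→Exit path; max flow = 9.
Certifying cut of size 9: {A→Exit, C→Exit, D→Exit, F→Exit, G→Exit, H→Exit, Hall→E, Hall→Exit, J→Exit}.

9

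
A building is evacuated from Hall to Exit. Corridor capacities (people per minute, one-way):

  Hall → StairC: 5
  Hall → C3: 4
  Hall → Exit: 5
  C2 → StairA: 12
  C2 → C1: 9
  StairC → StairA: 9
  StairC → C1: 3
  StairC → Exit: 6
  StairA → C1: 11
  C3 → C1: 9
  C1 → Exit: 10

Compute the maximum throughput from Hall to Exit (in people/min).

14

Augment Hall→Exit: bottleneck 5, flow now 5.
Augment Hall→StairC→Exit: bottleneck 5, flow now 10.
Augment Hall→C3→C1→Exit: bottleneck 4, flow now 14.
No augmenting path remains; maximum flow = 14.
In the residual graph, reachable from Hall: {Hall}.
Min-cut edges: Hall→StairC (5), Hall→C3 (4), Hall→Exit (5); capacity 5 + 4 + 5 = 14.
This cut is saturated, so no flow can exceed 14.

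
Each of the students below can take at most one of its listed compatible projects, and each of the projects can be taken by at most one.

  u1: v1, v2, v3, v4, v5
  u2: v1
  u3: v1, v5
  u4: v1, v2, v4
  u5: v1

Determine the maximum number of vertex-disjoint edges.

4

Unit-capacity flow: source→left, listed edges, right→sink; max matching = max flow.
Augmenting path u1→v1 (+1); matched 1.
Augmenting path u3→v5 (+1); matched 2.
Augmenting path u4→v2 (+1); matched 3.
Augmenting path u2→v1→u1→v3 (+1); matched 4.
No augmenting path remains; maximum matching = 4.
König certificate: {u1, u3, u4, v1} is a vertex cover of size 4 (every listed pair touches it), so no matching can be larger.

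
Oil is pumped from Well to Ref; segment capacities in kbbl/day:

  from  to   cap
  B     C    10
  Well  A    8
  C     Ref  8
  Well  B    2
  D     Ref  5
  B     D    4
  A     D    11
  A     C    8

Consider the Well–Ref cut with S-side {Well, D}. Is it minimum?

Given cut capacity: 8 + 2 + 5 = 15.
Augment Well→A→C→Ref: bottleneck 8, flow now 8.
Augment Well→B→D→Ref: bottleneck 2, flow now 10.
No augmenting path remains; maximum flow = 10.
In the residual graph, reachable from Well: {Well}.
Min-cut edges: Well→A (8), Well→B (2); capacity 8 + 2 = 10.
Cut capacity 15 exceeds the max flow 10, so it is not minimum.

No — its capacity is 15, but the minimum cut has capacity 10.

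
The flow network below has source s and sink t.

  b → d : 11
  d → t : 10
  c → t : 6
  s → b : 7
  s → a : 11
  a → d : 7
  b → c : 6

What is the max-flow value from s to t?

14

Augment s→a→d→t: bottleneck 7, flow now 7.
Augment s→b→c→t: bottleneck 6, flow now 13.
Augment s→b→d→t: bottleneck 1, flow now 14.
No augmenting path remains; maximum flow = 14.
In the residual graph, reachable from s: {s, a}.
Min-cut edges: s→b (7), a→d (7); capacity 7 + 7 = 14.
This cut is saturated, so no flow can exceed 14.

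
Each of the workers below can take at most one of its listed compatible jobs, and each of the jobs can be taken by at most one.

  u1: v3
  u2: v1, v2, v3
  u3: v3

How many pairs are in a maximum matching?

2

Unit-capacity flow: source→left, listed edges, right→sink; max matching = max flow.
Augmenting path u1→v3 (+1); matched 1.
Augmenting path u2→v1 (+1); matched 2.
No augmenting path remains; maximum matching = 2.
König certificate: {u2, v3} is a vertex cover of size 2 (every listed pair touches it), so no matching can be larger.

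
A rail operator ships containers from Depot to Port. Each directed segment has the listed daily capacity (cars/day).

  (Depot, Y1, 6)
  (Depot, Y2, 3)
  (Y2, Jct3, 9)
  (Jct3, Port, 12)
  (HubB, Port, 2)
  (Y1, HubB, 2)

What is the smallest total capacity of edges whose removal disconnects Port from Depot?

Augment Depot→Y2→Jct3→Port: bottleneck 3, flow now 3.
Augment Depot→Y1→HubB→Port: bottleneck 2, flow now 5.
No augmenting path remains; maximum flow = 5.
By max-flow min-cut, the minimum cut capacity equals the max flow.
In the residual graph, reachable from Depot: {Depot, Y1}.
Min-cut edges: Depot→Y2 (3), Y1→HubB (2); capacity 3 + 2 = 5.

5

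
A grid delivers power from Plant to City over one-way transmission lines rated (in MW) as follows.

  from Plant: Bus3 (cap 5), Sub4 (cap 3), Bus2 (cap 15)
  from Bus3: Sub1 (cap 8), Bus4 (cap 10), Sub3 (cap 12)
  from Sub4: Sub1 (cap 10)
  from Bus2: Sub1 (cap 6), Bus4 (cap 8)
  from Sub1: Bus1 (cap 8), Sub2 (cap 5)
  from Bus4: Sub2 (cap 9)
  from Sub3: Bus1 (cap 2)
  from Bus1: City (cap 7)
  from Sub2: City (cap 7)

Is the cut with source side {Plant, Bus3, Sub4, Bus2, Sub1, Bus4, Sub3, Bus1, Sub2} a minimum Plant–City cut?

Given cut capacity: 7 + 7 = 14.
Augment Plant→Bus3→Sub1→Bus1→City: bottleneck 5, flow now 5.
Augment Plant→Sub4→Sub1→Bus1→City: bottleneck 2, flow now 7.
Augment Plant→Sub4→Sub1→Sub2→City: bottleneck 1, flow now 8.
Augment Plant→Bus2→Sub1→Sub2→City: bottleneck 4, flow now 12.
Augment Plant→Bus2→Bus4→Sub2→City: bottleneck 2, flow now 14.
No augmenting path remains; maximum flow = 14.
Cut capacity 14 equals the max flow, so it is a minimum cut.

Yes — it is a minimum cut (capacity 14).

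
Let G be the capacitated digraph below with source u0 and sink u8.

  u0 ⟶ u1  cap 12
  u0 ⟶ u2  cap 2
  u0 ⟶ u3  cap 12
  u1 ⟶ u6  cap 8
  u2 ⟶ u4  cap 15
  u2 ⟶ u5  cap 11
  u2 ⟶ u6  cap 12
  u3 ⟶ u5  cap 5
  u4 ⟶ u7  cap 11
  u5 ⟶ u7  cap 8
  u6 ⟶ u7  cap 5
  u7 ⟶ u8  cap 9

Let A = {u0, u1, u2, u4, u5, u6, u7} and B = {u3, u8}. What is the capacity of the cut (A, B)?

21

Edges leaving {u0, u1, u2, u4, u5, u6, u7}: u0→u3 (12), u7→u8 (9).
Cut capacity = 12 + 9 = 21.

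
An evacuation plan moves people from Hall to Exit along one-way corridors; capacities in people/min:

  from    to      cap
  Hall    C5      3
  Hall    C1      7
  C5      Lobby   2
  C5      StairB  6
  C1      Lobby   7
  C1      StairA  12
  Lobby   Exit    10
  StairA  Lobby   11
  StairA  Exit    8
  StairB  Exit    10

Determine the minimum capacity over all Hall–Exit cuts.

10

Augment Hall→C5→Lobby→Exit: bottleneck 2, flow now 2.
Augment Hall→C5→StairB→Exit: bottleneck 1, flow now 3.
Augment Hall→C1→Lobby→Exit: bottleneck 7, flow now 10.
No augmenting path remains; maximum flow = 10.
By max-flow min-cut, the minimum cut capacity equals the max flow.
In the residual graph, reachable from Hall: {Hall}.
Min-cut edges: Hall→C5 (3), Hall→C1 (7); capacity 3 + 7 = 10.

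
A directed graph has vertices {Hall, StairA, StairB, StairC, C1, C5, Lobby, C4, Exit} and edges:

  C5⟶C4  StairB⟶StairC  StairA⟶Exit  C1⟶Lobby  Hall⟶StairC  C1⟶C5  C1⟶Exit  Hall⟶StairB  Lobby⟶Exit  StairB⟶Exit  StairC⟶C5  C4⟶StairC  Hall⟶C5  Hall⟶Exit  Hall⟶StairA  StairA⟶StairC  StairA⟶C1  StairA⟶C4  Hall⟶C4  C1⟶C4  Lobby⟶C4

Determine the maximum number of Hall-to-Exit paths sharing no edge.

Assign every edge capacity 1; by Menger, the answer equals the max flow.
Path Hall→Exit (+1); total 1.
Path Hall→StairA→Exit (+1); total 2.
Path Hall→StairB→Exit (+1); total 3.
No residual Hall→Exit path; max flow = 3.
Certifying cut of size 3: {Hall→Exit, Hall→StairA, Hall→StairB}.

3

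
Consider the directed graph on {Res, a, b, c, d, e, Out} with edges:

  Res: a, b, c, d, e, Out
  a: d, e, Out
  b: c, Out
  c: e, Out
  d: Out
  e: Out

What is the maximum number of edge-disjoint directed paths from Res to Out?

6

Assign every edge capacity 1; by Menger, the answer equals the max flow.
Path Res→Out (+1); total 1.
Path Res→a→Out (+1); total 2.
Path Res→b→Out (+1); total 3.
Path Res→c→Out (+1); total 4.
Path Res→d→Out (+1); total 5.
Path Res→e→Out (+1); total 6.
No residual Res→Out path; max flow = 6.
Certifying cut of size 6: {Res→Out, Res→a, Res→b, Res→c, Res→d, Res→e}.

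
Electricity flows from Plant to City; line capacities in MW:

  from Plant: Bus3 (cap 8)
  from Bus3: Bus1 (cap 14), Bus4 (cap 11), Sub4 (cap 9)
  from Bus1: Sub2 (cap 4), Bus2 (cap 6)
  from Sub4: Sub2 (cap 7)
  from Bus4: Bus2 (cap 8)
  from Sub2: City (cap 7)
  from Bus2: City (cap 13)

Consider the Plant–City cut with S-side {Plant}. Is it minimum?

Yes — it is a minimum cut (capacity 8).

Given cut capacity: 8 = 8.
Augment Plant→Bus3→Bus1→Sub2→City: bottleneck 4, flow now 4.
Augment Plant→Bus3→Bus1→Bus2→City: bottleneck 4, flow now 8.
No augmenting path remains; maximum flow = 8.
Cut capacity 8 equals the max flow, so it is a minimum cut.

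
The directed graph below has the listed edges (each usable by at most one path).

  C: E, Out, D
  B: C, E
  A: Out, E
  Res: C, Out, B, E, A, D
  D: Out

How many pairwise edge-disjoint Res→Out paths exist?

4

Assign every edge capacity 1; by Menger, the answer equals the max flow.
Path Res→Out (+1); total 1.
Path Res→A→Out (+1); total 2.
Path Res→C→Out (+1); total 3.
Path Res→D→Out (+1); total 4.
No residual Res→Out path; max flow = 4.
Certifying cut of size 4: {C→Out, D→Out, Res→A, Res→Out}.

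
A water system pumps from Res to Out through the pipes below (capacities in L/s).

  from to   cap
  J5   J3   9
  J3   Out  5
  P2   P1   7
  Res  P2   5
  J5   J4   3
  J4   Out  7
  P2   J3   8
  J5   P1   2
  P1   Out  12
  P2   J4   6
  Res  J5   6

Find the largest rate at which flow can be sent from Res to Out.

11

Augment Res→J5→J4→Out: bottleneck 3, flow now 3.
Augment Res→J5→P1→Out: bottleneck 2, flow now 5.
Augment Res→J5→J3→Out: bottleneck 1, flow now 6.
Augment Res→P2→J4→Out: bottleneck 4, flow now 10.
Augment Res→P2→P1→Out: bottleneck 1, flow now 11.
No augmenting path remains; maximum flow = 11.
In the residual graph, reachable from Res: {Res}.
Min-cut edges: Res→J5 (6), Res→P2 (5); capacity 6 + 5 = 11.
This cut is saturated, so no flow can exceed 11.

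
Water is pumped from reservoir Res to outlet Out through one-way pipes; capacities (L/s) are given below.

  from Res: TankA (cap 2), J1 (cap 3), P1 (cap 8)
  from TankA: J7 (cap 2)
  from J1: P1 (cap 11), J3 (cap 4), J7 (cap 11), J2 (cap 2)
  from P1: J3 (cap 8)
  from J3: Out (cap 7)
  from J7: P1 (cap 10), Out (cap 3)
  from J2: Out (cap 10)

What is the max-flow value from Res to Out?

12

Augment Res→TankA→J7→Out: bottleneck 2, flow now 2.
Augment Res→J1→J3→Out: bottleneck 3, flow now 5.
Augment Res→P1→J3→Out: bottleneck 4, flow now 9.
Augment Res→P1→J3→J1→J7→Out: bottleneck 1, flow now 10. (uses reverse residual edge)
Augment Res→P1→J3→J1→J2→Out: bottleneck 2, flow now 12. (uses reverse residual edge)
No augmenting path remains; maximum flow = 12.
In the residual graph, reachable from Res: {Res, P1, J3}.
Min-cut edges: Res→TankA (2), Res→J1 (3), J3→Out (7); capacity 2 + 3 + 7 = 12.
This cut is saturated, so no flow can exceed 12.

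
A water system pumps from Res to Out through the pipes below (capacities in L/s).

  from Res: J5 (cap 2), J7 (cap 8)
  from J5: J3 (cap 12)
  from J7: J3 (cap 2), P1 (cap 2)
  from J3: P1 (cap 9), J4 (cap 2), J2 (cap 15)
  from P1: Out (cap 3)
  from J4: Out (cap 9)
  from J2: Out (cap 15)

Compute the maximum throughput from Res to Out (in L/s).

Augment Res→J7→P1→Out: bottleneck 2, flow now 2.
Augment Res→J5→J3→P1→Out: bottleneck 1, flow now 3.
Augment Res→J5→J3→J4→Out: bottleneck 1, flow now 4.
Augment Res→J7→J3→J4→Out: bottleneck 1, flow now 5.
Augment Res→J7→J3→J2→Out: bottleneck 1, flow now 6.
No augmenting path remains; maximum flow = 6.
In the residual graph, reachable from Res: {Res, J7}.
Min-cut edges: Res→J5 (2), J7→J3 (2), J7→P1 (2); capacity 2 + 2 + 2 = 6.
This cut is saturated, so no flow can exceed 6.

6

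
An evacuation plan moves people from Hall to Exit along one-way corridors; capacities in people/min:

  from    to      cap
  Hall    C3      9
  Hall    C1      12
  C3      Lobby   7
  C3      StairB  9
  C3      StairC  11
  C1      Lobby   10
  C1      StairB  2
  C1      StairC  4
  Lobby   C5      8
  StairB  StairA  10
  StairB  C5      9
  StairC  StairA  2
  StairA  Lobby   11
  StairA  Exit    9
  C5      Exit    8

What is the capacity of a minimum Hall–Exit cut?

17

Augment Hall→C3→Lobby→C5→Exit: bottleneck 7, flow now 7.
Augment Hall→C3→StairB→StairA→Exit: bottleneck 2, flow now 9.
Augment Hall→C1→Lobby→C5→Exit: bottleneck 1, flow now 10.
Augment Hall→C1→StairB→StairA→Exit: bottleneck 2, flow now 12.
Augment Hall→C1→StairC→StairA→Exit: bottleneck 2, flow now 14.
Augment Hall→C1→Lobby→C3→StairB→StairA→Exit: bottleneck 3, flow now 17. (uses reverse residual edge)
No augmenting path remains; maximum flow = 17.
By max-flow min-cut, the minimum cut capacity equals the max flow.
In the residual graph, reachable from Hall: {Hall, C3, C1, Lobby, StairB, StairC, StairA, C5}.
Min-cut edges: StairA→Exit (9), C5→Exit (8); capacity 9 + 8 = 17.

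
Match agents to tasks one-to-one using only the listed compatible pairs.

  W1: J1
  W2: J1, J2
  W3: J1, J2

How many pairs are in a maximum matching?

Unit-capacity flow: source→left, listed edges, right→sink; max matching = max flow.
Augmenting path W1→J1 (+1); matched 1.
Augmenting path W2→J2 (+1); matched 2.
No augmenting path remains; maximum matching = 2.
König certificate: {J1, J2} is a vertex cover of size 2 (every listed pair touches it), so no matching can be larger.

2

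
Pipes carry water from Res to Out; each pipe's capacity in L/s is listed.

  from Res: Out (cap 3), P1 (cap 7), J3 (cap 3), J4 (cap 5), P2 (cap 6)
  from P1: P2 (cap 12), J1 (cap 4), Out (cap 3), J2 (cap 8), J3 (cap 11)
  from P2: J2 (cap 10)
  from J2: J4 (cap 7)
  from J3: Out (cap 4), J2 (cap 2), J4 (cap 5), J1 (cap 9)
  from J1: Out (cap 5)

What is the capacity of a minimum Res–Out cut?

13

Augment Res→Out: bottleneck 3, flow now 3.
Augment Res→P1→Out: bottleneck 3, flow now 6.
Augment Res→J3→Out: bottleneck 3, flow now 9.
Augment Res→P1→J3→Out: bottleneck 1, flow now 10.
Augment Res→P1→J1→Out: bottleneck 3, flow now 13.
No augmenting path remains; maximum flow = 13.
By max-flow min-cut, the minimum cut capacity equals the max flow.
In the residual graph, reachable from Res: {Res, P2, J2, J4}.
Min-cut edges: Res→P1 (7), Res→J3 (3), Res→Out (3); capacity 7 + 3 + 3 = 13.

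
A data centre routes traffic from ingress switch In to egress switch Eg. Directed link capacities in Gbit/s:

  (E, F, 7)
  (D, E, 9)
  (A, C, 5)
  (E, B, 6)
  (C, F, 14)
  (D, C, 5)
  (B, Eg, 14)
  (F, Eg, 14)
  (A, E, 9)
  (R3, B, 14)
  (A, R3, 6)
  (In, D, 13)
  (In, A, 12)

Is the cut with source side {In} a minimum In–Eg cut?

Given cut capacity: 12 + 13 = 25.
Augment In→A→C→F→Eg: bottleneck 5, flow now 5.
Augment In→A→E→B→Eg: bottleneck 6, flow now 11.
Augment In→A→E→F→Eg: bottleneck 1, flow now 12.
Augment In→D→C→F→Eg: bottleneck 5, flow now 17.
Augment In→D→E→F→Eg: bottleneck 3, flow now 20.
Augment In→D→E→A→R3→B→Eg: bottleneck 5, flow now 25. (uses reverse residual edge)
No augmenting path remains; maximum flow = 25.
Cut capacity 25 equals the max flow, so it is a minimum cut.

Yes — it is a minimum cut (capacity 25).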